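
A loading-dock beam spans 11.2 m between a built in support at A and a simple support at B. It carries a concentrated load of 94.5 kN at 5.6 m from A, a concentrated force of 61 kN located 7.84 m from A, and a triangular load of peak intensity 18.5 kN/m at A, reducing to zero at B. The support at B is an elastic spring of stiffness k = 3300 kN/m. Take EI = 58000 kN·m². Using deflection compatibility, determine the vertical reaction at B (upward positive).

Release the roller at B. Primary structure: cantilever fixed at A.
Primary-structure tip deflection at B by superposition:
  point load 94.5 at a = 5.6: Pa²(3L − a)/(6EI) = 13830/EI
  point load 61 at a = 7.84: Pa²(3L − a)/(6EI) = 16097/EI
  triangular load, peak 18.5 at the fixed end: w₀L⁴/(30EI) = 9703/EI
  δ_0 = 39631/EI
Tip deflection under a unit load at B: L³/(3EI) = 468.3/EI.
With EI = 58000 kN·m²: δ_0 = 0.68329 m and δ_{BB} = 0.008074 m/kN.
Compatibility — the spring shortens by R_B/k under the reaction it provides: δ_0 − R_B·δ_{BB} = R_B/k. With 1/k = 0.000303 m/kN, R_B = δ_0 / (δ_{BB} + 1/k) = 0.68329 / (0.008074 + 0.000303) = 81.56 kN.

R_B = 81.56 kN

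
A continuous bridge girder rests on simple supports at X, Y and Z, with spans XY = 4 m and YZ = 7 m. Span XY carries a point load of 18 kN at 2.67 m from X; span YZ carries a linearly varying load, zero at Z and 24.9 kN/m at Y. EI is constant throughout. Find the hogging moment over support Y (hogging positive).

Insert a hinge at Y; M_Y is the redundant, and each span becomes simply supported.
End slopes at the hinge Y, treating each span as simply supported:
  span XY: point load 18 at a = 2.67: Pab(L + a)/(6LEI) = 17.76/EI
  span YZ: triangular load, peak 24.9: w₀L³/(45EI) = 189.8/EI
  relative rotation θ_0 = (17.76 + 189.8)/EI = 207.6/EI
A unit hogging moment at Y produces rotation L₁/(3EI) + L₂/(3EI) = 3.667/EI.
Compatibility: M_Y·(L₁+L₂)/(3EI) = θ_0, giving M_Y = 56.61 kN·m (hogging).

M_Y = 56.61 kN·m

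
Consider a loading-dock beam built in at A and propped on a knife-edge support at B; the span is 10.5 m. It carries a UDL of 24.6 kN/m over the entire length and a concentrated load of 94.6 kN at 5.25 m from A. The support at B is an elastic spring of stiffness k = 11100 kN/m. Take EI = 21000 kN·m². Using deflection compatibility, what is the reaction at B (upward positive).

R_B = 125.8 kN

Remove the prop at B; the released (primary) structure is a cantilever built in at A.
Free-end deflection of the primary structure under the applied loading (downward +):
  UDL 24.6: wL⁴/(8EI) = 37377/EI
  point load 94.6 at a = 5.25: Pa²(3L − a)/(6EI) = 11407/EI
  δ_0 = 48784/EI
Tip deflection under a unit load at B: L³/(3EI) = 385.9/EI.
With EI = 21000 kN·m²: δ_0 = 2.3231 m and δ_{BB} = 0.018375 m/kN.
Compatibility — the spring shortens by R_B/k under the reaction it provides: δ_0 − R_B·δ_{BB} = R_B/k. With 1/k = 0.00009 m/kN, R_B = δ_0 / (δ_{BB} + 1/k) = 2.3231 / (0.018375 + 0.00009) = 125.8 kN.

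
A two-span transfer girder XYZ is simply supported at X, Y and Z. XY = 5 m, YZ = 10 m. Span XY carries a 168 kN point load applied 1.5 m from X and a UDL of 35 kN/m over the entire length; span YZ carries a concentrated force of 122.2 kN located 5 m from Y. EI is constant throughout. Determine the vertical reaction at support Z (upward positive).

R_Z = 38.36 kN

Insert a hinge at Y; M_Y is the redundant, and each span becomes simply supported.
Discontinuity in slope at Y on the released structure — sum the simple-span end rotations:
  span XY: point load 168 at a = 1.5: Pab(L + a)/(6LEI) = 191.1/EI
  span XY: UDL 35: wL³/(24EI) = 182.3/EI
  span YZ: point load 122.2 at a = 5: Pab(L + b)/(6LEI) = 763.8/EI
  relative rotation θ_0 = (373.4 + 763.8)/EI = 1137/EI
A unit hogging moment at Y produces rotation L₁/(3EI) + L₂/(3EI) = 5/EI.
Slope continuity at Y: θ_0 = M_Y·5/EI, so M_Y = 1137/5 = 227.4 kN·m (hogging).
Span YZ, ΣM about Z: R_Y^{YZ}·10 = 611 + 227.4, so R_Y^{YZ} = 83.84 kN and R_Z = 122.2 − 83.84 = 38.36 kN.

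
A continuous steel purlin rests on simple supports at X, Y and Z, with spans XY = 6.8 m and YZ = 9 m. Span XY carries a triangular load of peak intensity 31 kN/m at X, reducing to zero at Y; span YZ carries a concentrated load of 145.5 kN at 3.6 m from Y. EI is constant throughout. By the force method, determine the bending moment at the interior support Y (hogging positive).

M_Y = 179.2 kN·m

Take M_Y as the redundant. Released structure: two simple spans XY and YZ with a hinge at Y.
Discontinuity in slope at Y on the released structure — sum the simple-span end rotations:
  span XY: triangular load, peak 31: 7w₀L³/(360EI) = 189.5/EI
  span YZ: point load 145.5 at a = 3.6: Pab(L + b)/(6LEI) = 754.3/EI
  relative rotation θ_0 = (189.5 + 754.3)/EI = 943.8/EI
A unit hogging moment at Y produces rotation L₁/(3EI) + L₂/(3EI) = 5.267/EI.
Slope continuity at Y: θ_0 = M_Y·5.267/EI, so M_Y = 943.8/5.267 = 179.2 kN·m (hogging).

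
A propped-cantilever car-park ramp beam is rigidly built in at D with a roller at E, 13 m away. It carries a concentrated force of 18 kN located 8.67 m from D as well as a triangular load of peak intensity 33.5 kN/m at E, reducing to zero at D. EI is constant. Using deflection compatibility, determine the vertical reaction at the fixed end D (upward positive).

R_D = 106.6 kN

Choose R_E as the redundant. The primary structure is the cantilever fixed at D.
Primary-structure tip deflection at E by superposition:
  point load 18 at a = 8.67: Pa²(3L − a)/(6EI) = 6840/EI
  triangular load, peak 33.5 at the free end: 11w₀L⁴/(120EI) = 87706/EI
  δ_0 = 94546/EI
Flexibility coefficient — unit upward force at E: δ_{EE} = L³/(3EI) = 732.3/EI.
The prop prevents deflection at E: R_E = δ_0/δ_{EE} = 94546/732.3 = 129.1 kN.
Vertical equilibrium: R_D = ΣP − R_E = 235.8 − 129.1 = 106.6 kN.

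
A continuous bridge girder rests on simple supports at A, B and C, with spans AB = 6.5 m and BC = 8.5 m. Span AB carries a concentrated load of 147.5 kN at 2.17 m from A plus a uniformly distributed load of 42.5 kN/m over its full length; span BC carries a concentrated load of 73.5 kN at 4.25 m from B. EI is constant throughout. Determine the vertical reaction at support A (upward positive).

Insert a hinge at B; M_B is the redundant, and each span becomes simply supported.
Rotations at B on the released spans (each span's end-slope, ×1/EI):
  span AB: point load 147.5 at a = 2.17: Pab(L + a)/(6LEI) = 308.1/EI
  span AB: UDL 42.5: wL³/(24EI) = 486.3/EI
  span BC: point load 73.5 at a = 4.25: Pab(L + b)/(6LEI) = 331.9/EI
  relative rotation θ_0 = (794.4 + 331.9)/EI = 1126/EI
A unit hogging moment at B produces rotation L₁/(3EI) + L₂/(3EI) = 5/EI.
Compatibility: M_B·(L₁+L₂)/(3EI) = θ_0, giving M_B = 225.3 kN·m (hogging).
Span AB, ΣM about A with M_B applied at B: R_B^{AB}·6.5 = 1218 + 225.3, so R_B^{AB} = 222 kN and R_A = 423.8 − 222 = 201.7 kN.

R_A = 201.7 kN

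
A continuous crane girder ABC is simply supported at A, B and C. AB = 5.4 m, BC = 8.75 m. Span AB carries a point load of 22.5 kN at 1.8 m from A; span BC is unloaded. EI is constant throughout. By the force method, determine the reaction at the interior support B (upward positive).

R_B = 9.557 kN

Release continuity at B by inserting a hinge; the redundant is the internal moment M_B. The primary structure is two simply-supported spans AB and BC.
End slopes at the hinge B, treating each span as simply supported:
  span AB: point load 22.5 at a = 1.8: Pab(L + a)/(6LEI) = 32.4/EI
  relative rotation θ_0 = (32.4 + 0)/EI = 32.4/EI
A unit hogging moment at B produces rotation L₁/(3EI) + L₂/(3EI) = 4.717/EI.
Slope continuity at B: θ_0 = M_B·4.717/EI, so M_B = 32.4/4.717 = 6.869 kN·m (hogging).
Span AB, ΣM about A with M_B applied at B: R_B^{AB}·5.4 = 40.5 + 6.869, so R_B^{AB} = 8.772 kN and R_A = 22.5 − 8.772 = 13.73 kN.
Span BC, ΣM about C: R_B^{BC}·8.75 = 0 + 6.869, so R_B^{BC} = 0.7851 kN and R_C = 0 − 0.7851 = -0.7851 kN.
R_B = 8.772 + 0.7851 = 9.557 kN.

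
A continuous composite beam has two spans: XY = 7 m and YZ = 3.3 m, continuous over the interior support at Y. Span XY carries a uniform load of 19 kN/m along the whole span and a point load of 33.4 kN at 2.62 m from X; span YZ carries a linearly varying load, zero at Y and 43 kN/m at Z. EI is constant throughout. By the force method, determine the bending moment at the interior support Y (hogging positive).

Insert a hinge at Y; M_Y is the redundant, and each span becomes simply supported.
End slopes at the hinge Y, treating each span as simply supported:
  span XY: UDL 19: wL³/(24EI) = 271.5/EI
  span XY: point load 33.4 at a = 2.62: Pab(L + a)/(6LEI) = 87.79/EI
  span YZ: triangular load, peak 43: 7w₀L³/(360EI) = 30.05/EI
  relative rotation θ_0 = (359.3 + 30.05)/EI = 389.4/EI
A unit hogging moment at Y produces rotation L₁/(3EI) + L₂/(3EI) = 3.433/EI.
Compatibility: M_Y·(L₁+L₂)/(3EI) = θ_0, giving M_Y = 113.4 kN·m (hogging).

M_Y = 113.4 kN·m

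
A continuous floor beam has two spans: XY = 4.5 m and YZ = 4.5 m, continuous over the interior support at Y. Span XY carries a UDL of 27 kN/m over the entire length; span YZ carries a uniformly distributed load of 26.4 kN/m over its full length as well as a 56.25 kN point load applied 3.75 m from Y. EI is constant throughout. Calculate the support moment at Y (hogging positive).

Insert a hinge at Y; M_Y is the redundant, and each span becomes simply supported.
Discontinuity in slope at Y on the released structure — sum the simple-span end rotations:
  span XY: UDL 27: wL³/(24EI) = 102.5/EI
  span YZ: UDL 26.4: wL³/(24EI) = 100.2/EI
  span YZ: point load 56.25 at a = 3.75: Pab(L + b)/(6LEI) = 30.76/EI
  relative rotation θ_0 = (102.5 + 131)/EI = 233.5/EI
A unit hogging moment at Y produces rotation L₁/(3EI) + L₂/(3EI) = 3/EI.
Slope continuity at Y: θ_0 = M_Y·3/EI, so M_Y = 233.5/3 = 77.84 kN·m (hogging).

M_Y = 77.84 kN·m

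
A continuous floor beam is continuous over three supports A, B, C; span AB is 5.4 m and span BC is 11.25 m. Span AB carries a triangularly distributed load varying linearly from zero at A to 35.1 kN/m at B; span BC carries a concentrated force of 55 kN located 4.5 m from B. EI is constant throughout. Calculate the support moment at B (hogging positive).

Insert a hinge at B; M_B is the redundant, and each span becomes simply supported.
End slopes at the hinge B, treating each span as simply supported:
  span AB: triangular load, peak 35.1: w₀L³/(45EI) = 122.8/EI
  span BC: point load 55 at a = 4.5: Pab(L + b)/(6LEI) = 445.5/EI
  relative rotation θ_0 = (122.8 + 445.5)/EI = 568.3/EI
A unit hogging moment at B produces rotation L₁/(3EI) + L₂/(3EI) = 5.55/EI.
Compatibility: M_B·(L₁+L₂)/(3EI) = θ_0, giving M_B = 102.4 kN·m (hogging).

M_B = 102.4 kN·m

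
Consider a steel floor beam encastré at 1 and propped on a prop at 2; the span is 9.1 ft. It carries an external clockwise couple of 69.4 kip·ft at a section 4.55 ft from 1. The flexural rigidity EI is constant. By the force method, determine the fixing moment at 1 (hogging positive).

M_1 = -8.675 kip·ft

Remove the prop at 2; the released (primary) structure is a cantilever built in at 1.
Downward deflection at the released point 2 due to the loads:
  clockwise couple 69.4 at a = 4.55: M₀a(2L − a)/(2EI) = 2155/EI
Flexibility coefficient — unit upward force at 2: δ_{22} = L³/(3EI) = 251.2/EI.
Compatibility at 2: δ_0 − R_2·δ_{22} = 0, so R_2 = 2155/251.2 = 8.58 kip.
Moment equilibrium about 1: M_1 = Σ(load moments about 1) − R_2·L = 69.4 − 8.58×9.1 = -8.675 kip·ft.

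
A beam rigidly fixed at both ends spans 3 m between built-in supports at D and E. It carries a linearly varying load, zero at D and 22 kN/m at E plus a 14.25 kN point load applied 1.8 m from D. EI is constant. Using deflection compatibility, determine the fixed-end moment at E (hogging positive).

Release both end moments; the primary structure is a simply-supported span DE with redundants M_D and M_E.
End rotations of the released simple span under the applied load (×1/EI):
  at D: triangular load, peak 22: 7w₀L³/(360EI) = 11.55/EI
  at E: triangular load, peak 22: w₀L³/(45EI) = 13.2/EI
  at D: point load 14.25 at a = 1.8: Pab(L + b)/(6LEI) = 7.182/EI
  at E: point load 14.25 at a = 1.8: Pab(L + a)/(6LEI) = 8.208/EI
  θ_D0 = 18.73/EI,  θ_E0 = 21.41/EI
Flexibility coefficients: a unit moment at one end gives L/(3EI) there and L/(6EI) at the far end, so f₁₁ = f₂₂ = 1/EI and f₁₂ = f₂₁ = 0.5/EI.
Compatibility — zero rotation at each built-in end:
  1 M_D + 0.5 M_E = 18.73
  0.5 M_D + 1 M_E = 21.41
Solving the pair gives M_D = 10.7 kN·m and M_E = 16.06 kN·m (hogging).

M_E = 16.06 kN·m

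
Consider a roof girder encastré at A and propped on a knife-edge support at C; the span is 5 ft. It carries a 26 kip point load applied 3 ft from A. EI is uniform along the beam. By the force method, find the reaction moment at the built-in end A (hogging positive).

M_A = 21.84 kip·ft

Release the roller at C. Primary structure: cantilever fixed at A.
Downward deflection at the released point C due to the loads:
  point load 26 at a = 3: Pa²(3L − a)/(6EI) = 468/EI
Flexibility coefficient — unit upward force at C: δ_{CC} = L³/(3EI) = 41.67/EI.
Compatibility at C: δ_0 − R_C·δ_{CC} = 0, so R_C = 468/41.67 = 11.23 kip.
Moment equilibrium about A: M_A = Σ(load moments about A) − R_C·L = 78 − 11.23×5 = 21.84 kip·ft.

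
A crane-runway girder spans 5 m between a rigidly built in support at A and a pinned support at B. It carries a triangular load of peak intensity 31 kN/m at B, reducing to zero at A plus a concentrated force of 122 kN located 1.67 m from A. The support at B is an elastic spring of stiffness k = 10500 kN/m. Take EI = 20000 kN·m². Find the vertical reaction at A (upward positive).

Choose R_B as the redundant. The primary structure is the cantilever fixed at A.
Downward deflection at the released point B due to the loads:
  triangular load, peak 31 at the free end: 11w₀L⁴/(120EI) = 1776/EI
  point load 122 at a = 1.67: Pa²(3L − a)/(6EI) = 755.9/EI
  δ_0 = 2532/EI
Tip deflection under a unit load at B: L³/(3EI) = 41.67/EI.
With EI = 20000 kN·m²: δ_0 = 0.1266 m and δ_{BB} = 0.002083 m/kN.
Compatibility — the spring shortens by R_B/k under the reaction it provides: δ_0 − R_B·δ_{BB} = R_B/k. With 1/k = 0.000095 m/kN, R_B = δ_0 / (δ_{BB} + 1/k) = 0.1266 / (0.002083 + 0.000095) = 58.11 kN.
Vertical equilibrium: R_A = ΣP − R_B = 199.5 − 58.11 = 141.4 kN.

R_A = 141.4 kN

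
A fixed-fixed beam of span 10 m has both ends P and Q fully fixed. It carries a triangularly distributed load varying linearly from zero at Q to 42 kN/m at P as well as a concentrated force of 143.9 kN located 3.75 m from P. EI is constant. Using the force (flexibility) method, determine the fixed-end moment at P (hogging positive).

Release both end moments; the primary structure is a simply-supported span PQ with redundants M_P and M_Q.
On the primary (simply-supported) span, the end slopes from the loading are:
  at P: triangular load, peak 42: w₀L³/(45EI) = 933.3/EI
  at Q: triangular load, peak 42: 7w₀L³/(360EI) = 816.7/EI
  at P: point load 143.9 at a = 3.75: Pab(L + b)/(6LEI) = 913.4/EI
  at Q: point load 143.9 at a = 3.75: Pab(L + a)/(6LEI) = 772.9/EI
  θ_P0 = 1847/EI,  θ_Q0 = 1590/EI
Flexibility coefficients: a unit moment at one end gives L/(3EI) there and L/(6EI) at the far end, so f₁₁ = f₂₂ = 3.333/EI and f₁₂ = f₂₁ = 1.667/EI.
Compatibility — zero rotation at each built-in end:
  3.333 M_P + 1.667 M_Q = 1847
  1.667 M_P + 3.333 M_Q = 1590
Solving the pair gives M_P = 420.8 kN·m and M_Q = 266.5 kN·m (hogging).

M_P = 420.8 kN·m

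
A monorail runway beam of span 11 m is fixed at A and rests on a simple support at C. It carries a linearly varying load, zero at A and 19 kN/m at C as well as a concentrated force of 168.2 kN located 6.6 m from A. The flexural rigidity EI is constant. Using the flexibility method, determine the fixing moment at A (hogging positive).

M_A = 444.9 kN·m

Take the reaction at C as the redundant and release it; the primary structure is a cantilever fixed at A.
Downward deflection at the released point C due to the loads:
  triangular load, peak 19 at the free end: 11w₀L⁴/(120EI) = 25500/EI
  point load 168.2 at a = 6.6: Pa²(3L − a)/(6EI) = 32238/EI
  δ_0 = 57738/EI
Tip deflection under a unit load at C: L³/(3EI) = 443.7/EI.
The prop prevents deflection at C: R_C = δ_0/δ_{CC} = 57738/443.7 = 130.1 kN.
Moment equilibrium about A: M_A = Σ(load moments about A) − R_C·L = 1876 − 130.1×11 = 444.9 kN·m.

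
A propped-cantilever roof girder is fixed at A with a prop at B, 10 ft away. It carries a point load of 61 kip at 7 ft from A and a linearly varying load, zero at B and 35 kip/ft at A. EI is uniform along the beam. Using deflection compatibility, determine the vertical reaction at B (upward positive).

Release the roller at B. Primary structure: cantilever fixed at A.
Deflection at B on the released cantilever, summing each load's contribution:
  point load 61 at a = 7: Pa²(3L − a)/(6EI) = 11458/EI
  triangular load, peak 35 at the fixed end: w₀L⁴/(30EI) = 11667/EI
  δ_0 = 23124/EI
Flexibility coefficient — unit upward force at B: δ_{BB} = L³/(3EI) = 333.3/EI.
Compatibility at B: δ_0 − R_B·δ_{BB} = 0, so R_B = 23124/333.3 = 69.37 kip.

R_B = 69.37 kip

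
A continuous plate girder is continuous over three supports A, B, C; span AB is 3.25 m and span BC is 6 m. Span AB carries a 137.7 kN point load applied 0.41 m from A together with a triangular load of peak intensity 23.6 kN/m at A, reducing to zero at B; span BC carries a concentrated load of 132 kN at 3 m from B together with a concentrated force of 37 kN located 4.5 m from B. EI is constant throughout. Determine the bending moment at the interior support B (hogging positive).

M_B = 128.1 kN·m

Take M_B as the redundant. Released structure: two simple spans AB and BC with a hinge at B.
Rotations at B on the released spans (each span's end-slope, ×1/EI):
  span AB: point load 137.7 at a = 0.41: Pab(L + a)/(6LEI) = 30.09/EI
  span AB: triangular load, peak 23.6: 7w₀L³/(360EI) = 15.75/EI
  span BC: point load 132 at a = 3: Pab(L + b)/(6LEI) = 297/EI
  span BC: point load 37 at a = 4.5: Pab(L + b)/(6LEI) = 52.03/EI
  relative rotation θ_0 = (45.85 + 349)/EI = 394.9/EI
A unit hogging moment at B produces rotation L₁/(3EI) + L₂/(3EI) = 3.083/EI.
Compatibility: M_B·(L₁+L₂)/(3EI) = θ_0, giving M_B = 128.1 kN·m (hogging).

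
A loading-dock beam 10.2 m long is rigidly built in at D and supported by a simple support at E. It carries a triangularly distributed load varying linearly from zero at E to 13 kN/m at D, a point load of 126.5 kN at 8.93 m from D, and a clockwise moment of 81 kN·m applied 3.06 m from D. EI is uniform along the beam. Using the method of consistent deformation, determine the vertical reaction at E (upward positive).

R_E = 122.3 kN

Take the reaction at E as the redundant and release it; the primary structure is a cantilever fixed at D.
Downward deflection at the released point E due to the loads:
  triangular load, peak 13 at the fixed end: w₀L⁴/(30EI) = 4691/EI
  point load 126.5 at a = 8.93: Pa²(3L − a)/(6EI) = 36434/EI
  clockwise couple 81 at a = 3.06: M₀a(2L − a)/(2EI) = 2149/EI
  δ_0 = 43273/EI
Flexibility coefficient — unit upward force at E: δ_{EE} = L³/(3EI) = 353.7/EI.
The prop prevents deflection at E: R_E = δ_0/δ_{EE} = 43273/353.7 = 122.3 kN.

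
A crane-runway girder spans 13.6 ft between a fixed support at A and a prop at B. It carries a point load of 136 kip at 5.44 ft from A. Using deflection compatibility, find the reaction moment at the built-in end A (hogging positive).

Take the reaction at B as the redundant and release it; the primary structure is a cantilever fixed at A.
Downward deflection at the released point B due to the loads:
  point load 136 at a = 5.44: Pa²(3L − a)/(6EI) = 23719/EI
Tip deflection under a unit load at B: L³/(3EI) = 838.5/EI.
The prop prevents deflection at B: R_B = δ_0/δ_{BB} = 23719/838.5 = 28.29 kip.
Moment equilibrium about A: M_A = Σ(load moments about A) − R_B·L = 739.8 − 28.29×13.6 = 355.1 kip·ft.

M_A = 355.1 kip·ft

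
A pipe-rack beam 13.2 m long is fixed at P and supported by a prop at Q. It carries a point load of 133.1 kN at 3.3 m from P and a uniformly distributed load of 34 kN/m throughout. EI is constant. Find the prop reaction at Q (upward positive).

R_Q = 179.7 kN

Remove the prop at Q; the released (primary) structure is a cantilever built in at P.
Primary-structure tip deflection at Q by superposition:
  point load 133.1 at a = 3.3: Pa²(3L − a)/(6EI) = 8769/EI
  UDL 34: wL⁴/(8EI) = 129028/EI
  δ_0 = 137797/EI
Tip deflection under a unit load at Q: L³/(3EI) = 766.7/EI.
The prop prevents deflection at Q: R_Q = δ_0/δ_{QQ} = 137797/766.7 = 179.7 kN.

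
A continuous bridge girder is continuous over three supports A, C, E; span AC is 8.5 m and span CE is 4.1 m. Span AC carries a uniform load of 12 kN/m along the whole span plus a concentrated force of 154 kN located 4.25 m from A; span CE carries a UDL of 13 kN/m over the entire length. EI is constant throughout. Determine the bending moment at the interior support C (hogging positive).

Insert a hinge at C; M_C is the redundant, and each span becomes simply supported.
End slopes at the hinge C, treating each span as simply supported:
  span AC: UDL 12: wL³/(24EI) = 307.1/EI
  span AC: point load 154 at a = 4.25: Pab(L + a)/(6LEI) = 695.4/EI
  span CE: UDL 13: wL³/(24EI) = 37.33/EI
  relative rotation θ_0 = (1002 + 37.33)/EI = 1040/EI
A unit hogging moment at C produces rotation L₁/(3EI) + L₂/(3EI) = 4.2/EI.
Compatibility: M_C·(L₁+L₂)/(3EI) = θ_0, giving M_C = 247.6 kN·m (hogging).

M_C = 247.6 kN·m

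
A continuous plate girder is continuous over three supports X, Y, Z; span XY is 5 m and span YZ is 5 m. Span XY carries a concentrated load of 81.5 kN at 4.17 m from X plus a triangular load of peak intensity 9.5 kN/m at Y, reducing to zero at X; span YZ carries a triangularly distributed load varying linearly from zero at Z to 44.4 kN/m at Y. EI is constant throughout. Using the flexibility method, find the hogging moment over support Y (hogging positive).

Take M_Y as the redundant. Released structure: two simple spans XY and YZ with a hinge at Y.
Discontinuity in slope at Y on the released structure — sum the simple-span end rotations:
  span XY: point load 81.5 at a = 4.17: Pab(L + a)/(6LEI) = 86.22/EI
  span XY: triangular load, peak 9.5: w₀L³/(45EI) = 26.39/EI
  span YZ: triangular load, peak 44.4: w₀L³/(45EI) = 123.3/EI
  relative rotation θ_0 = (112.6 + 123.3)/EI = 235.9/EI
A unit hogging moment at Y produces rotation L₁/(3EI) + L₂/(3EI) = 3.333/EI.
Slope continuity at Y: θ_0 = M_Y·3.333/EI, so M_Y = 235.9/3.333 = 70.78 kN·m (hogging).

M_Y = 70.78 kN·m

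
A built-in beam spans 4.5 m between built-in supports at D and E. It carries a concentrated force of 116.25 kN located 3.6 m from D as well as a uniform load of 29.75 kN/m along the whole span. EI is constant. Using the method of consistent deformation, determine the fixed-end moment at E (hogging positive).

M_E = 117.2 kN·m

Release both end moments; the primary structure is a simply-supported span DE with redundants M_D and M_E.
On the primary (simply-supported) span, the end slopes from the loading are:
  at D: point load 116.25 at a = 3.6: Pab(L + b)/(6LEI) = 75.33/EI
  at E: point load 116.25 at a = 3.6: Pab(L + a)/(6LEI) = 113/EI
  at D: UDL 29.75: wL³/(24EI) = 113/EI
  at E: UDL 29.75: wL³/(24EI) = 113/EI
  θ_D0 = 188.3/EI,  θ_E0 = 226/EI
Flexibility coefficients: a unit moment at one end gives L/(3EI) there and L/(6EI) at the far end, so f₁₁ = f₂₂ = 1.5/EI and f₁₂ = f₂₁ = 0.75/EI.
Compatibility — zero rotation at each built-in end:
  1.5 M_D + 0.75 M_E = 188.3
  0.75 M_D + 1.5 M_E = 226
Solving the pair gives M_D = 66.94 kN·m and M_E = 117.2 kN·m (hogging).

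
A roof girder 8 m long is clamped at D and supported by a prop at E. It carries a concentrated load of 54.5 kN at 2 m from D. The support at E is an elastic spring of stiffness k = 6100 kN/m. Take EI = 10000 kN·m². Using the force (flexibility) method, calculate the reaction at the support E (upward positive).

R_E = 4.639 kN

Take the reaction at E as the redundant and release it; the primary structure is a cantilever fixed at D.
Deflection at E on the released cantilever, summing each load's contribution:
  point load 54.5 at a = 2: Pa²(3L − a)/(6EI) = 799.3/EI
Tip deflection under a unit load at E: L³/(3EI) = 170.7/EI.
With EI = 10000 kN·m²: δ_0 = 0.079933 m and δ_{EE} = 0.017067 m/kN.
Compatibility — the spring shortens by R_E/k under the reaction it provides: δ_0 − R_E·δ_{EE} = R_E/k. With 1/k = 0.000164 m/kN, R_E = δ_0 / (δ_{EE} + 1/k) = 0.079933 / (0.017067 + 0.000164) = 4.639 kN.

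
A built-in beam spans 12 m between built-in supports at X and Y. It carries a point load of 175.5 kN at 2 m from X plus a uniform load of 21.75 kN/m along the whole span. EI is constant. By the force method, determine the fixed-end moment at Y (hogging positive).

Release both end moments; the primary structure is a simply-supported span XY with redundants M_X and M_Y.
End rotations of the released simple span under the applied load (×1/EI):
  at X: point load 175.5 at a = 2: Pab(L + b)/(6LEI) = 1072/EI
  at Y: point load 175.5 at a = 2: Pab(L + a)/(6LEI) = 682.5/EI
  at X: UDL 21.75: wL³/(24EI) = 1566/EI
  at Y: UDL 21.75: wL³/(24EI) = 1566/EI
  θ_X0 = 2638/EI,  θ_Y0 = 2248/EI
Flexibility coefficients: a unit moment at one end gives L/(3EI) there and L/(6EI) at the far end, so f₁₁ = f₂₂ = 4/EI and f₁₂ = f₂₁ = 2/EI.
Compatibility — zero rotation at each built-in end:
  4 M_X + 2 M_Y = 2638
  2 M_X + 4 M_Y = 2248
Solving the pair gives M_X = 504.8 kN·m and M_Y = 309.8 kN·m (hogging).

M_Y = 309.8 kN·m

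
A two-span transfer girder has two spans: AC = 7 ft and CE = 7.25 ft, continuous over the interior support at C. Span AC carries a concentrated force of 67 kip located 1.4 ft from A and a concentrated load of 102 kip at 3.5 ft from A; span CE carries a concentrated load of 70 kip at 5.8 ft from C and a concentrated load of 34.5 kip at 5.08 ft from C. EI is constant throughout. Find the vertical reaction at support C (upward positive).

Insert a hinge at C; M_C is the redundant, and each span becomes simply supported.
Rotations at C on the released spans (each span's end-slope, ×1/EI):
  span AC: point load 67 at a = 1.4: Pab(L + a)/(6LEI) = 105.1/EI
  span AC: point load 102 at a = 3.5: Pab(L + a)/(6LEI) = 312.4/EI
  span CE: point load 70 at a = 5.8: Pab(L + b)/(6LEI) = 117.7/EI
  span CE: point load 34.5 at a = 5.08: Pab(L + b)/(6LEI) = 82.36/EI
  relative rotation θ_0 = (417.4 + 200.1)/EI = 617.5/EI
A unit hogging moment at C produces rotation L₁/(3EI) + L₂/(3EI) = 4.75/EI.
Compatibility: M_C·(L₁+L₂)/(3EI) = θ_0, giving M_C = 130 kip·ft (hogging).
Span AC, ΣM about A with M_C applied at C: R_C^{AC}·7 = 450.8 + 130, so R_C^{AC} = 82.97 kip and R_A = 169 − 82.97 = 86.03 kip.
Span CE, ΣM about E: R_C^{CE}·7.25 = 176.4 + 130, so R_C^{CE} = 42.26 kip and R_E = 104.5 − 42.26 = 62.24 kip.
R_C = 82.97 + 42.26 = 125.2 kip.

R_C = 125.2 kip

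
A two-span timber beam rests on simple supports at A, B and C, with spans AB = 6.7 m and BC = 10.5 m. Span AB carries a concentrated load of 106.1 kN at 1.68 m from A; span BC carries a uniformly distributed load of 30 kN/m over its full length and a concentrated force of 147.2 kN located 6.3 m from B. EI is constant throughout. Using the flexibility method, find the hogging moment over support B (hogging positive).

M_B = 443.4 kN·m

Take M_B as the redundant. Released structure: two simple spans AB and BC with a hinge at B.
Discontinuity in slope at B on the released structure — sum the simple-span end rotations:
  span AB: point load 106.1 at a = 1.68: Pab(L + a)/(6LEI) = 186.5/EI
  span BC: UDL 30: wL³/(24EI) = 1447/EI
  span BC: point load 147.2 at a = 6.3: Pab(L + b)/(6LEI) = 908.8/EI
  relative rotation θ_0 = (186.5 + 2356)/EI = 2542/EI
A unit hogging moment at B produces rotation L₁/(3EI) + L₂/(3EI) = 5.733/EI.
Compatibility: M_B·(L₁+L₂)/(3EI) = θ_0, giving M_B = 443.4 kN·m (hogging).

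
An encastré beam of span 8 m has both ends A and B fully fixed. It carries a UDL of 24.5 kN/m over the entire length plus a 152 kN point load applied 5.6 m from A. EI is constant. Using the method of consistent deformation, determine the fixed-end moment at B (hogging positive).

M_B = 309.4 kN·m

Release both end moments; the primary structure is a simply-supported span AB with redundants M_A and M_B.
On the primary (simply-supported) span, the end slopes from the loading are:
  at A: UDL 24.5: wL³/(24EI) = 522.7/EI
  at B: UDL 24.5: wL³/(24EI) = 522.7/EI
  at A: point load 152 at a = 5.6: Pab(L + b)/(6LEI) = 442.6/EI
  at B: point load 152 at a = 5.6: Pab(L + a)/(6LEI) = 578.8/EI
  θ_A0 = 965.3/EI,  θ_B0 = 1101/EI
Flexibility coefficients: a unit moment at one end gives L/(3EI) there and L/(6EI) at the far end, so f₁₁ = f₂₂ = 2.667/EI and f₁₂ = f₂₁ = 1.333/EI.
Compatibility — zero rotation at each built-in end:
  2.667 M_A + 1.333 M_B = 965.3
  1.333 M_A + 2.667 M_B = 1101
Solving the pair gives M_A = 207.3 kN·m and M_B = 309.4 kN·m (hogging).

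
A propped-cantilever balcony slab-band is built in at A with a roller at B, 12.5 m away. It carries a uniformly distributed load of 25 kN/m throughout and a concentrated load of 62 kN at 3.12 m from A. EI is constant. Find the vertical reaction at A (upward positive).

R_A = 252 kN

Remove the prop at B; the released (primary) structure is a cantilever built in at A.
Downward deflection at the released point B due to the loads:
  UDL 25: wL⁴/(8EI) = 76294/EI
  point load 62 at a = 3.12: Pa²(3L − a)/(6EI) = 3458/EI
  δ_0 = 79752/EI
Tip deflection under a unit load at B: L³/(3EI) = 651/EI.
Compatibility at B: δ_0 − R_B·δ_{BB} = 0, so R_B = 79752/651 = 122.5 kN.
Vertical equilibrium: R_A = ΣP − R_B = 374.5 − 122.5 = 252 kN.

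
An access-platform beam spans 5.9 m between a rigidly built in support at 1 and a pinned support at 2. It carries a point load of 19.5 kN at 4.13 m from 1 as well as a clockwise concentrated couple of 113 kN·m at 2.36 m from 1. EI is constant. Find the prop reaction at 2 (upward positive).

R_2 = 29.37 kN

Choose R_2 as the redundant. The primary structure is the cantilever fixed at 1.
Primary-structure tip deflection at 2 by superposition:
  point load 19.5 at a = 4.13: Pa²(3L − a)/(6EI) = 752.3/EI
  clockwise couple 113 at a = 2.36: M₀a(2L − a)/(2EI) = 1259/EI
  δ_0 = 2011/EI
Flexibility coefficient — unit upward force at 2: δ_{22} = L³/(3EI) = 68.46/EI.
The prop prevents deflection at 2: R_2 = δ_0/δ_{22} = 2011/68.46 = 29.37 kN.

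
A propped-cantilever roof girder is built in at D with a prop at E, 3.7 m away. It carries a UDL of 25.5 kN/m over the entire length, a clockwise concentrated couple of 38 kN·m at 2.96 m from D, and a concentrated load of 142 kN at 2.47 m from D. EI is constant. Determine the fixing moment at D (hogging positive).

Remove the prop at E; the released (primary) structure is a cantilever built in at D.
Primary-structure tip deflection at E by superposition:
  UDL 25.5: wL⁴/(8EI) = 597.4/EI
  clockwise couple 38 at a = 2.96: M₀a(2L − a)/(2EI) = 249.7/EI
  point load 142 at a = 2.47: Pa²(3L − a)/(6EI) = 1246/EI
  δ_0 = 2093/EI
Tip deflection under a unit load at E: L³/(3EI) = 16.88/EI.
The prop prevents deflection at E: R_E = δ_0/δ_{EE} = 2093/16.88 = 124 kN.
Moment equilibrium about D: M_D = Σ(load moments about D) − R_E·L = 563.3 − 124×3.7 = 104.6 kN·m.

M_D = 104.6 kN·m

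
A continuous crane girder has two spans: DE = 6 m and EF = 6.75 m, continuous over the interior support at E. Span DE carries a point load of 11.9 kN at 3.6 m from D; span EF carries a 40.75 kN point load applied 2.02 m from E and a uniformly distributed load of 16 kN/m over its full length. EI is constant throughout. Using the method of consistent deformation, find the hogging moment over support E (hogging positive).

M_E = 80.66 kN·m

Insert a hinge at E; M_E is the redundant, and each span becomes simply supported.
End slopes at the hinge E, treating each span as simply supported:
  span DE: point load 11.9 at a = 3.6: Pab(L + a)/(6LEI) = 27.42/EI
  span EF: point load 40.75 at a = 2.02: Pab(L + b)/(6LEI) = 110.4/EI
  span EF: UDL 16: wL³/(24EI) = 205/EI
  relative rotation θ_0 = (27.42 + 315.4)/EI = 342.8/EI
A unit hogging moment at E produces rotation L₁/(3EI) + L₂/(3EI) = 4.25/EI.
Slope continuity at E: θ_0 = M_E·4.25/EI, so M_E = 342.8/4.25 = 80.66 kN·m (hogging).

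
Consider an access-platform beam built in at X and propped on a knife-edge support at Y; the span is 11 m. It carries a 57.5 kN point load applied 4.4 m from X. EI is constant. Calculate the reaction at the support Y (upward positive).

R_Y = 11.96 kN

Remove the prop at Y; the released (primary) structure is a cantilever built in at X.
Deflection at Y on the released cantilever, summing each load's contribution:
  point load 57.5 at a = 4.4: Pa²(3L − a)/(6EI) = 5306/EI
Flexibility coefficient — unit upward force at Y: δ_{YY} = L³/(3EI) = 443.7/EI.
The prop prevents deflection at Y: R_Y = δ_0/δ_{YY} = 5306/443.7 = 11.96 kN.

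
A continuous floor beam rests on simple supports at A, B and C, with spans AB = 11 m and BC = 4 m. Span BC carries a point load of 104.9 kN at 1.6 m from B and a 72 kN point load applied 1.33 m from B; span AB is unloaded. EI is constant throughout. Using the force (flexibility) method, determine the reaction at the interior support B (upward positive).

R_B = 123.2 kN

Release continuity at B by inserting a hinge; the redundant is the internal moment M_B. The primary structure is two simply-supported spans AB and BC.
Rotations at B on the released spans (each span's end-slope, ×1/EI):
  span BC: point load 104.9 at a = 1.6: Pab(L + b)/(6LEI) = 107.4/EI
  span BC: point load 72 at a = 1.33: Pab(L + b)/(6LEI) = 71.06/EI
  relative rotation θ_0 = (0 + 178.5)/EI = 178.5/EI
A unit hogging moment at B produces rotation L₁/(3EI) + L₂/(3EI) = 5/EI.
Compatibility: M_B·(L₁+L₂)/(3EI) = θ_0, giving M_B = 35.7 kN·m (hogging).
Span AB, ΣM about A with M_B applied at B: R_B^{AB}·11 = 0 + 35.7, so R_B^{AB} = 3.245 kN and R_A = 0 − 3.245 = -3.245 kN.
Span BC, ΣM about C: R_B^{BC}·4 = 444 + 35.7, so R_B^{BC} = 119.9 kN and R_C = 176.9 − 119.9 = 56.98 kN.
R_B = 3.245 + 119.9 = 123.2 kN.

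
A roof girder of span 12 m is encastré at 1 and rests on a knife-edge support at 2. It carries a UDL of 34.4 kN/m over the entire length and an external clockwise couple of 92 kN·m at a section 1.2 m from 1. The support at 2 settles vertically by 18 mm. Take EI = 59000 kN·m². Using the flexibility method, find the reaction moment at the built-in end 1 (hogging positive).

Remove the prop at 2; the released (primary) structure is a cantilever built in at 1.
Primary-structure tip deflection at 2 by superposition:
  UDL 34.4: wL⁴/(8EI) = 89165/EI
  clockwise couple 92 at a = 1.2: M₀a(2L − a)/(2EI) = 1259/EI
  δ_0 = 90423/EI
Flexibility coefficient — unit upward force at 2: δ_{22} = L³/(3EI) = 576/EI.
With EI = 59000 kN·m²: δ_0 = 1.5326 m and δ_{22} = 0.009763 m/kN.
Compatibility — the beam at 2 must follow the support down by 0.018 m: δ_0 − R_2·δ_{22} = 0.018, so R_2 = (1.5326 − 0.018)/0.009763 = 155.1 kN.
Moment equilibrium about 1: M_1 = Σ(load moments about 1) − R_2·L = 2569 − 155.1×12 = 707.1 kN·m.

M_1 = 707.1 kN·m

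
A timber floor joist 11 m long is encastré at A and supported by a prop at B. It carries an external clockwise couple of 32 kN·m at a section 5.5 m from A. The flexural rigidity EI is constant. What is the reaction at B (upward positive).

R_B = 3.273 kN

Choose R_B as the redundant. The primary structure is the cantilever fixed at A.
Downward deflection at the released point B due to the loads:
  clockwise couple 32 at a = 5.5: M₀a(2L − a)/(2EI) = 1452/EI
Flexibility coefficient — unit upward force at B: δ_{BB} = L³/(3EI) = 443.7/EI.
The prop prevents deflection at B: R_B = δ_0/δ_{BB} = 1452/443.7 = 3.273 kN.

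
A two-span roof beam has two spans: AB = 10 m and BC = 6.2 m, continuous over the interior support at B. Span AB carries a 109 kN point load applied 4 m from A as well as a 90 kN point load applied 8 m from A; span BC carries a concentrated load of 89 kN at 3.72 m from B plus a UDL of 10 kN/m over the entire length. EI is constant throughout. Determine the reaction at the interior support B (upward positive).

Insert a hinge at B; M_B is the redundant, and each span becomes simply supported.
Discontinuity in slope at B on the released structure — sum the simple-span end rotations:
  span AB: point load 109 at a = 4: Pab(L + a)/(6LEI) = 610.4/EI
  span AB: point load 90 at a = 8: Pab(L + a)/(6LEI) = 432/EI
  span BC: point load 89 at a = 3.72: Pab(L + b)/(6LEI) = 191.6/EI
  span BC: UDL 10: wL³/(24EI) = 99.3/EI
  relative rotation θ_0 = (1042 + 290.9)/EI = 1333/EI
A unit hogging moment at B produces rotation L₁/(3EI) + L₂/(3EI) = 5.4/EI.
Slope continuity at B: θ_0 = M_B·5.4/EI, so M_B = 1333/5.4 = 246.9 kN·m (hogging).
Span AB, ΣM about A with M_B applied at B: R_B^{AB}·10 = 1156 + 246.9, so R_B^{AB} = 140.3 kN and R_A = 199 − 140.3 = 58.71 kN.
Span BC, ΣM about C: R_B^{BC}·6.2 = 412.9 + 246.9, so R_B^{BC} = 106.4 kN and R_C = 151 − 106.4 = 44.58 kN.
R_B = 140.3 + 106.4 = 246.7 kN.

R_B = 246.7 kN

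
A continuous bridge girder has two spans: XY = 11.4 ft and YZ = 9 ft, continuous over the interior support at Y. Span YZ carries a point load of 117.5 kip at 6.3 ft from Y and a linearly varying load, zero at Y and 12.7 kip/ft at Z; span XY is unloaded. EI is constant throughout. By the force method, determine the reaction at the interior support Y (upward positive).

R_Y = 72.23 kip

Take M_Y as the redundant. Released structure: two simple spans XY and YZ with a hinge at Y.
End slopes at the hinge Y, treating each span as simply supported:
  span YZ: point load 117.5 at a = 6.3: Pab(L + b)/(6LEI) = 433/EI
  span YZ: triangular load, peak 12.7: 7w₀L³/(360EI) = 180/EI
  relative rotation θ_0 = (0 + 613.1)/EI = 613.1/EI
A unit hogging moment at Y produces rotation L₁/(3EI) + L₂/(3EI) = 6.8/EI.
Compatibility: M_Y·(L₁+L₂)/(3EI) = θ_0, giving M_Y = 90.16 kip·ft (hogging).
Span XY, ΣM about X with M_Y applied at Y: R_Y^{XY}·11.4 = 0 + 90.16, so R_Y^{XY} = 7.909 kip and R_X = 0 − 7.909 = -7.909 kip.
Span YZ, ΣM about Z: R_Y^{YZ}·9 = 488.7 + 90.16, so R_Y^{YZ} = 64.32 kip and R_Z = 174.7 − 64.32 = 110.3 kip.
R_Y = 7.909 + 64.32 = 72.23 kip.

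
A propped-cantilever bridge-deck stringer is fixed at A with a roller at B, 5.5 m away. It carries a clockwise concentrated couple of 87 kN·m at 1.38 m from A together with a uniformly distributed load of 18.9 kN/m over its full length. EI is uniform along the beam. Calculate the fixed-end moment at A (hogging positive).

M_A = 101.2 kN·m

Remove the prop at B; the released (primary) structure is a cantilever built in at A.
Deflection at B on the released cantilever, summing each load's contribution:
  clockwise couple 87 at a = 1.38: M₀a(2L − a)/(2EI) = 577.5/EI
  UDL 18.9: wL⁴/(8EI) = 2162/EI
  δ_0 = 2739/EI
Flexibility coefficient — unit upward force at B: δ_{BB} = L³/(3EI) = 55.46/EI.
Compatibility at B: δ_0 − R_B·δ_{BB} = 0, so R_B = 2739/55.46 = 49.39 kN.
Moment equilibrium about A: M_A = Σ(load moments about A) − R_B·L = 372.9 − 49.39×5.5 = 101.2 kN·m.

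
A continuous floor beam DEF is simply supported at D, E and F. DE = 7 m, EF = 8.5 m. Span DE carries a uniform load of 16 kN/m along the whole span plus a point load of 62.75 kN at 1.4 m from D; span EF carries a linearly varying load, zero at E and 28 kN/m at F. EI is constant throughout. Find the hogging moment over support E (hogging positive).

Insert a hinge at E; M_E is the redundant, and each span becomes simply supported.
Rotations at E on the released spans (each span's end-slope, ×1/EI):
  span DE: UDL 16: wL³/(24EI) = 228.7/EI
  span DE: point load 62.75 at a = 1.4: Pab(L + a)/(6LEI) = 98.39/EI
  span EF: triangular load, peak 28: 7w₀L³/(360EI) = 334.4/EI
  relative rotation θ_0 = (327.1 + 334.4)/EI = 661.4/EI
A unit hogging moment at E produces rotation L₁/(3EI) + L₂/(3EI) = 5.167/EI.
Compatibility: M_E·(L₁+L₂)/(3EI) = θ_0, giving M_E = 128 kN·m (hogging).

M_E = 128 kN·m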